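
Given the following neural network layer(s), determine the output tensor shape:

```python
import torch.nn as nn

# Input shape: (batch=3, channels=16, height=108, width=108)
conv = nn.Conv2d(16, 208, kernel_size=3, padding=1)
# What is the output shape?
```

Input: (3, 16, 108, 108) -> Output: (3, 208, 108, 108)

Answer: (3, 208, 108, 108)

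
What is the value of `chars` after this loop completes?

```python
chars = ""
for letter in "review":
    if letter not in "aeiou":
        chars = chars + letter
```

Remove vowels from 'review'
`chars` takes the values: "" → "r" → "rv" → "rvw"

Answer: "rvw"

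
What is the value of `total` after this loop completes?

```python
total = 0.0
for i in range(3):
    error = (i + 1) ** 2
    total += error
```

Sum of squared losses 1² + 2² + ... + 3²
`total` takes the values: 0.0 → 1.0 → 5.0 → 14.0

Answer: 14.0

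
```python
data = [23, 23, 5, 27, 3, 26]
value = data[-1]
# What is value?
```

Trace:
`data = [23, 23, 5, 27, 3, 26]` → data = [23, 23, 5, 27, 3, 26]
`value = data[-1]` → value = 26
So value = 26

Answer: 26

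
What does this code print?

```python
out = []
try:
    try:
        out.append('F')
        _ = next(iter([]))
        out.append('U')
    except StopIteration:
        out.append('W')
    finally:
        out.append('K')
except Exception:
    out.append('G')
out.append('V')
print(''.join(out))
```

Execution trace: 'F' (inner try body) → 'W' (inner except StopIteration) → 'K' (inner finally) → 'V' (after the try/except). Output: FWKV

Answer: FWKV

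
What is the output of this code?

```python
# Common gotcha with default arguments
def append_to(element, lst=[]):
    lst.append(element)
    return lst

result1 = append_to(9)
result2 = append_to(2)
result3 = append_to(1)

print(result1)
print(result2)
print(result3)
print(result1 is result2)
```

Key concept: mutable default argument gotcha.
Step by step:
`result1 = append_to(9)` → result1 = [9]
`result2 = append_to(2)` → result1 = [9, 2] (same object as result2); result2 = [9, 2] (same object as result1)
`result3 = append_to(1)` → result1 = [9, 2, 1] (same object as result2, result3); result2 = [9, 2, 1] (same object as result1, result3); result3 = [9, 2, 1] (same object as result1, result2)
`print(result1)` → prints [9, 2, 1]
`print(result2)` → prints [9, 2, 1]
`print(result3)` → prints [9, 2, 1]
`print(result1 is result2)` → prints True

Answer:
[9, 2, 1]
[9, 2, 1]
[9, 2, 1]
True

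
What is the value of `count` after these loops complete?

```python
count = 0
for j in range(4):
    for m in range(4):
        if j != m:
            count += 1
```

4² - 4 (exclude diagonal)
`count` takes the values: 0 → 1 → 2 → 3 → 4 → 5 → 6 → 7 → 8 → 9 → 10 → 11 → 12

Answer: 12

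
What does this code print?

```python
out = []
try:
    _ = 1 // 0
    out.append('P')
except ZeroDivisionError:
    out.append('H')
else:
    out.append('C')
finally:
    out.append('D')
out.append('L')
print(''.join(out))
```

Execution trace: 'H' (except ZeroDivisionError) → 'D' (finally) → 'L' (after the try/except). Output: HDL

Answer: HDL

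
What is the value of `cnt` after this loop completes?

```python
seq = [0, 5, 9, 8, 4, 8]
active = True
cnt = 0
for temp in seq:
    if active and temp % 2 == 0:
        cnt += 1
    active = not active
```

Count even values at even positions
`cnt` takes the values: 0 → 1 → 2

Answer: 2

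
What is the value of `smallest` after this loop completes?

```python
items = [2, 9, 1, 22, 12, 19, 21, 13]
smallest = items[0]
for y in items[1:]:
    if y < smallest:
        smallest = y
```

Minimum of [2, 9, 1, 22, 12, 19, 21, 13]
`smallest` takes the values: 2 → 1

Answer: 1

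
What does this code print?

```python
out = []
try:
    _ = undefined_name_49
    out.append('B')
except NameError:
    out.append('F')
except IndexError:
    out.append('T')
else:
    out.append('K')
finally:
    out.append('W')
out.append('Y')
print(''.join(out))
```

Execution trace: 'F' (except NameError) → 'W' (finally) → 'Y' (after the try/except). Output: FWY

Answer: FWY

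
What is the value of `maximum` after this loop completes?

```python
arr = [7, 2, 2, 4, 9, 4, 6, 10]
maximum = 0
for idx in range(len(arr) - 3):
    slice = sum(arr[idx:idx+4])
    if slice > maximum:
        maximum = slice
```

Max sum of 4-element window in [7, 2, 2, 4, 9, 4, 6, 10]
`maximum` takes the values: 0 → 15 → 17 → 19 → 23 → 29

Answer: 29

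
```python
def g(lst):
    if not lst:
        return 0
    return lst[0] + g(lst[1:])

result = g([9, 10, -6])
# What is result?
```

9 + 10 + (-6) + 0 = 13

Answer: 13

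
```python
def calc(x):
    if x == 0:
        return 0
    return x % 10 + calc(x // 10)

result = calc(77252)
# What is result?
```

Sum of digits of 77252: 2 + 5 + 2 + 7 + 7 = 23

Answer: 23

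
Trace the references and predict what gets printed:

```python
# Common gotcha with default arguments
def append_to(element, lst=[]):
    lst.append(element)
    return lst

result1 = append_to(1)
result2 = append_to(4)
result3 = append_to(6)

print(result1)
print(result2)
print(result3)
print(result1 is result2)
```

Key concept: mutable default argument gotcha.
Step by step:
`result1 = append_to(1)` → result1 = [1]
`result2 = append_to(4)` → result1 = [1, 4] (same object as result2); result2 = [1, 4] (same object as result1)
`result3 = append_to(6)` → result1 = [1, 4, 6] (same object as result2, result3); result2 = [1, 4, 6] (same object as result1, result3); result3 = [1, 4, 6] (same object as result1, result2)
`print(result1)` → prints [1, 4, 6]
`print(result2)` → prints [1, 4, 6]
`print(result3)` → prints [1, 4, 6]
`print(result1 is result2)` → prints True

Answer:
[1, 4, 6]
[1, 4, 6]
[1, 4, 6]
True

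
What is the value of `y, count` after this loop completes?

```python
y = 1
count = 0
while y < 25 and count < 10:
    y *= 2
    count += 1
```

Double until >= 25 or 10 iterations
`y, count` takes the values: (1, 0) → (2, 0) → (2, 1) → (4, 1) → (4, 2) → (8, 2) → (8, 3) → (16, 3) → (16, 4) → (32, 4) → (32, 5)

Answer: 32, 5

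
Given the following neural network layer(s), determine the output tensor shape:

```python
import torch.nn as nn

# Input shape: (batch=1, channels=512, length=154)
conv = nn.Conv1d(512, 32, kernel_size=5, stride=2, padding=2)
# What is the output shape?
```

Input: (1, 512, 154) -> Output: (1, 32, 77)

Answer: (1, 32, 77)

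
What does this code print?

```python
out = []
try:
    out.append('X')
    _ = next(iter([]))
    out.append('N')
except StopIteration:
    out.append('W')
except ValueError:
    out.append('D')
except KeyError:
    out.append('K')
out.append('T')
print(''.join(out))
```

Execution trace: 'X' (try body) → 'W' (except StopIteration) → 'T' (after the try/except). Output: XWT

Answer: XWT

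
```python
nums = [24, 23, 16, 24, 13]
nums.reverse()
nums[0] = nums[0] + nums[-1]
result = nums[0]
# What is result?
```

Trace:
`nums = [24, 23, 16, 24, 13]` → nums = [24, 23, 16, 24, 13]
`nums.reverse()` → nums = [13, 24, 16, 23, 24]
`nums[0] = nums[0] + nums[-1]` → nums = [37, 24, 16, 23, 24]
`result = nums[0]` → result = 37
So result = 37

Answer: 37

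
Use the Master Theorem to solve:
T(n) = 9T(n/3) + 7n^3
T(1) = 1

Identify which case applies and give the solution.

a=9, b=3, f(n)=7n^3. log_3(9) = 2. Since c=3 > 2 and the regularity condition holds (9(n/3)^3 = (9/3^3)n^3 with 9/3^3 < 1), Case 3 applies: T(n) = Θ(f(n)) = O(n^3).

Answer: O(n^3) - Case 3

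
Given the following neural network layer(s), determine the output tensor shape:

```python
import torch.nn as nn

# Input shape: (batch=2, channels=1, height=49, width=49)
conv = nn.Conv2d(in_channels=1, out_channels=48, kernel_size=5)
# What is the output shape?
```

Input: (2, 1, 49, 49) -> Output: (2, 48, 45, 45)

Answer: (2, 48, 45, 45)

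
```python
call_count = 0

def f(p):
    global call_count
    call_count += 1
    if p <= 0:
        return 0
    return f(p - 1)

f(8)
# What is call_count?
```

Linear recursion stepping by 1: 9 calls from p=8 down to ≤0.

Answer: 9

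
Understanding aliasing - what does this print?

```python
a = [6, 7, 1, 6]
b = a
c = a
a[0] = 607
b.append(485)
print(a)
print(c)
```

Key concept: multiple aliases.
Step by step:
`a = [6, 7, 1, 6]` → a = [6, 7, 1, 6]
`b = a` → b = [6, 7, 1, 6] (same object as a)
`c = a` → c = [6, 7, 1, 6] (same object as a, b)
`a[0] = 607` → a = [607, 7, 1, 6] (same object as b, c); b = [607, 7, 1, 6] (same object as a, c); c = [607, 7, 1, 6] (same object as a, b)
`b.append(485)` → a = [607, 7, 1, 6, 485] (same object as b, c); b = [607, 7, 1, 6, 485] (same object as a, c); c = [607, 7, 1, 6, 485] (same object as a, b)
`print(a)` → prints [607, 7, 1, 6, 485]
`print(c)` → prints [607, 7, 1, 6, 485]

Answer:
[607, 7, 1, 6, 485]
[607, 7, 1, 6, 485]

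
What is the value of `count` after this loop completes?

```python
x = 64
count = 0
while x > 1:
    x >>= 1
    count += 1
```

Count right shifts until 1
`count` takes the values: 0 → 1 → 2 → 3 → 4 → 5 → 6

Answer: 6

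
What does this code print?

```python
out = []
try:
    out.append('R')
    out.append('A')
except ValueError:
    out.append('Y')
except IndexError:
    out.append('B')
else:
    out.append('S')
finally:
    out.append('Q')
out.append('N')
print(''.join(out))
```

Execution trace: 'R' (try body) → 'A' (try body, no exception) → 'S' (else) → 'Q' (finally) → 'N' (after the try/except). Output: RASQN

Answer: RASQN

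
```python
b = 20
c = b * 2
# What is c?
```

Trace:
`b = 20` → b = 20
`c = b * 2` → c = 40
So c = 40

Answer: 40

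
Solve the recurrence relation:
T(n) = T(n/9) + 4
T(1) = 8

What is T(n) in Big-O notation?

Each step divides n by 9 and adds 4. After log_9(n) steps we reach T(1)=8. So T(n) = 4·log_9(n) + 8 = O(log n).

Answer: O(log n)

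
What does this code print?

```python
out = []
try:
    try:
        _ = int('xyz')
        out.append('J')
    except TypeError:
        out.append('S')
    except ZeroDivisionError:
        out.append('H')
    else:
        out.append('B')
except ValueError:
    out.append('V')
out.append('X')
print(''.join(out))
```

Execution trace: 'V' (outer except ValueError) → 'X' (after the try/except). Output: VX

Answer: VX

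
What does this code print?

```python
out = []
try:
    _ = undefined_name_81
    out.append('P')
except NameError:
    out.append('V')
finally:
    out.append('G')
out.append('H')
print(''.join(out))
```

Execution trace: 'V' (except NameError) → 'G' (finally) → 'H' (after the try/except). Output: VGH

Answer: VGH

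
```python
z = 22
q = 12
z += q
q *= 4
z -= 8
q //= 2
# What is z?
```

Trace:
`z = 22` → z = 22
`q = 12` → q = 12
`z += q` → z = 34
`q *= 4` → q = 48
`z -= 8` → z = 26
`q //= 2` → q = 24
So z = 26

Answer: 26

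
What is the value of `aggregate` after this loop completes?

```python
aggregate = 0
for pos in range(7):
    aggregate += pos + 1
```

Start at 0, add 1 to 7 = 28
`aggregate` takes the values: 0 → 1 → 3 → 6 → 10 → 15 → 21 → 28

Answer: 28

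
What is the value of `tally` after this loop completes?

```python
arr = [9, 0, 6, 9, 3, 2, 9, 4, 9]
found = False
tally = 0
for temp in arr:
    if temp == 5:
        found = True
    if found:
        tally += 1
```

Count elements after first 5 in [9, 0, 6, 9, 3, 2, 9, 4, 9]
`tally` takes the values: 0

Answer: 0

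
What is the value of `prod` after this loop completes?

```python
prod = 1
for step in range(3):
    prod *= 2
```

2^3 = 8
`prod` takes the values: 1 → 2 → 4 → 8

Answer: 8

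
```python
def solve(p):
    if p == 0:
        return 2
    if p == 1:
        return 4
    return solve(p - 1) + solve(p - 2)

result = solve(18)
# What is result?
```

Build up from base cases: solve(0)=2, solve(1)=4, solve(2)=6, solve(3)=10, solve(4)=16, solve(5)=26, solve(6)=42, ..., solve(18)=13530

Answer: 13530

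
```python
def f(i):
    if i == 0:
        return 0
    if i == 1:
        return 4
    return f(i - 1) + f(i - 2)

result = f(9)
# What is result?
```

Build up from base cases: f(0)=0, f(1)=4, f(2)=4, f(3)=8, f(4)=12, f(5)=20, f(6)=32, ..., f(9)=136

Answer: 136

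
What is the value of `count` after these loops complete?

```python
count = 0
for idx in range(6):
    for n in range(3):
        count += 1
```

6 * 3 = 18
`count` takes the values: 0 → 1 → 2 → 3 → 4 → 5 → 6 → 7 → 8 → 9 → 10 → 11 → 12 → 13 → 14 → 15 → 16 → 17 → 18

Answer: 18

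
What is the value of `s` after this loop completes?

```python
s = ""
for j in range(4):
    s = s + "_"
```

Repeat '_' 4 times
`s` takes the values: "" → "_" → "__" → "___" → "____"

Answer: "____"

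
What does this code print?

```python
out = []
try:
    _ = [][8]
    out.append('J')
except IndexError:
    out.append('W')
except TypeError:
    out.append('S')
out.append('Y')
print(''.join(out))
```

Execution trace: 'W' (except IndexError) → 'Y' (after the try/except). Output: WY

Answer: WY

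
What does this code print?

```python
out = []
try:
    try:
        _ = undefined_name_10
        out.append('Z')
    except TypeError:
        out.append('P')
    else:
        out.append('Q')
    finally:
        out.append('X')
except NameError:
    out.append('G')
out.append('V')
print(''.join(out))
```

Execution trace: 'X' (finally) → 'G' (outer except NameError) → 'V' (after the try/except). Output: XGV

Answer: XGV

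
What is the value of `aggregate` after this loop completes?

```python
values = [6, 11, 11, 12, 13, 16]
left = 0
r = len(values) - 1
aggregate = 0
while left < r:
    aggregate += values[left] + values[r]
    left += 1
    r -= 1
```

Sum of pairs from ends
`aggregate` takes the values: 0 → 22 → 46 → 69

Answer: 69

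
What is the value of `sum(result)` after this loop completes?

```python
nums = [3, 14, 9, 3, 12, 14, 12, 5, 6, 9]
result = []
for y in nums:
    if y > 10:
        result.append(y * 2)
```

Sum of doubled values > 10
`result` takes the values: [] → [28] → [28, 24] → [28, 24, 28] → [28, 24, 28, 24]
So `sum(result)` = 104

Answer: 104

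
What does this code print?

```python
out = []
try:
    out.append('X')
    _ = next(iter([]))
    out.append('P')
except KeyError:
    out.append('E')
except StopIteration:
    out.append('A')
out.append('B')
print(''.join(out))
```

Execution trace: 'X' (try body) → 'A' (except StopIteration) → 'B' (after the try/except). Output: XAB

Answer: XAB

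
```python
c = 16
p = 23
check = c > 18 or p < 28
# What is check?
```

Trace:
`c = 16` → c = 16
`p = 23` → p = 23
`check = c > 18 or p < 28` → check = True
So check = True

Answer: True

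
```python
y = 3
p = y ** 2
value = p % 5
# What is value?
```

Trace:
`y = 3` → y = 3
`p = y ** 2` → p = 9
`value = p % 5` → value = 4
So value = 4

Answer: 4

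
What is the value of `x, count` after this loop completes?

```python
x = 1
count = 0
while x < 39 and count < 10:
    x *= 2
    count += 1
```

Double until >= 39 or 10 iterations
`x, count` takes the values: (1, 0) → (2, 0) → (2, 1) → (4, 1) → (4, 2) → (8, 2) → (8, 3) → (16, 3) → (16, 4) → (32, 4) → (32, 5) → (64, 5) → (64, 6)

Answer: 64, 6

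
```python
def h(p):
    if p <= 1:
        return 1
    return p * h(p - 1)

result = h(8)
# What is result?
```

h(8) = 8 * 7 * 6 * 5 * 4 * 3 * 2 * 1 = 40320

Answer: 40320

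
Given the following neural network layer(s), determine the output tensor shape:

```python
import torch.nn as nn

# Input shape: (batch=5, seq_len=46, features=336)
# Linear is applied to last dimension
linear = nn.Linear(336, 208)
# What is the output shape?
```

Input: (5, 46, 336) -> Output: (5, 46, 208)

Answer: (5, 46, 208)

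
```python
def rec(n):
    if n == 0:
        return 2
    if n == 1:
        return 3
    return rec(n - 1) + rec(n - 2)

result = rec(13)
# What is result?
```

Build up from base cases: rec(0)=2, rec(1)=3, rec(2)=5, rec(3)=8, rec(4)=13, rec(5)=21, rec(6)=34, ..., rec(13)=987

Answer: 987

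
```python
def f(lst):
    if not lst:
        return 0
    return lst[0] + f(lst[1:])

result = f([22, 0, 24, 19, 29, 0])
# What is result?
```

22 + 0 + 24 + 19 + 29 + 0 + 0 = 94

Answer: 94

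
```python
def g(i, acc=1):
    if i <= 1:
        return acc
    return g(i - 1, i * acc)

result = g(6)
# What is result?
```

Accumulator trace (n, acc): (6, 1) -> (5, 6) -> (4, 30) -> (3, 120) -> (2, 360) -> (1, 720) -> return 720

Answer: 720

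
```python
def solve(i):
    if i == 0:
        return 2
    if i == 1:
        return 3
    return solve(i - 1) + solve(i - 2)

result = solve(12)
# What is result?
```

Build up from base cases: solve(0)=2, solve(1)=3, solve(2)=5, solve(3)=8, solve(4)=13, solve(5)=21, solve(6)=34, ..., solve(12)=610

Answer: 610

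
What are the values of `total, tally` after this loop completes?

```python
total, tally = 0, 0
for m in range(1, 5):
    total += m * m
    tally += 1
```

Sum of squares and count
`total, tally` takes the values: (0, 0) → (1, 0) → (1, 1) → (5, 1) → (5, 2) → (14, 2) → (14, 3) → (30, 3) → (30, 4)

Answer: 30, 4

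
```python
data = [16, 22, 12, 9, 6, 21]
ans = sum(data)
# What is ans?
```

Trace:
`data = [16, 22, 12, 9, 6, 21]` → data = [16, 22, 12, 9, 6, 21]
`ans = sum(data)` → ans = 86
So ans = 86

Answer: 86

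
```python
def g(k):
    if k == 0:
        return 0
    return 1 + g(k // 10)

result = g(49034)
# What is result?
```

Count of digits of 49034: 5

Answer: 5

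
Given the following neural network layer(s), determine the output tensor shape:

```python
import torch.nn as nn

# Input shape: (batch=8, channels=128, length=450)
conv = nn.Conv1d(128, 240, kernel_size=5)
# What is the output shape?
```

Input: (8, 128, 450) -> Output: (8, 240, 446)

Answer: (8, 240, 446)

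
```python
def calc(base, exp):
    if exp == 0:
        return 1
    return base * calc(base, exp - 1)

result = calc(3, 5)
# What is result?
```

calc(3, 5) = 3 * 3 * 3 * 3 * 3 = 243

Answer: 243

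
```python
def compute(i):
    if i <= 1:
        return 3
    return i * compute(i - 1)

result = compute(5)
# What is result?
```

compute(5) = 5 * 4 * 3 * 2 * 3 = 360

Answer: 360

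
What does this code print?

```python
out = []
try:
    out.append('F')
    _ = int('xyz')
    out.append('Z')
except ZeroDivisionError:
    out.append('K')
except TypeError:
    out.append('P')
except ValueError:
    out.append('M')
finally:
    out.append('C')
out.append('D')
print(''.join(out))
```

Execution trace: 'F' (try body) → 'M' (except ValueError) → 'C' (finally) → 'D' (after the try/except). Output: FMCD

Answer: FMCD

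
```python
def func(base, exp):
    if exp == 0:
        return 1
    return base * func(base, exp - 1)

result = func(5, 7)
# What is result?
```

func(5, 7) = 5 * 5 * 5 * 5 * 5 * 5 * 5 = 78125

Answer: 78125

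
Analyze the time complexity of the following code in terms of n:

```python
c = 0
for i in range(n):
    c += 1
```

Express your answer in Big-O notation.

Each loop level contributes: n. Multiplying the contributions gives O(n).

Answer: O(n)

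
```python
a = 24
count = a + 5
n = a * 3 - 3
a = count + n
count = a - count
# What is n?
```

Trace:
`a = 24` → a = 24
`count = a + 5` → count = 29
`n = a * 3 - 3` → n = 69
`a = count + n` → a = 98
`count = a - count` → count = 69
So n = 69

Answer: 69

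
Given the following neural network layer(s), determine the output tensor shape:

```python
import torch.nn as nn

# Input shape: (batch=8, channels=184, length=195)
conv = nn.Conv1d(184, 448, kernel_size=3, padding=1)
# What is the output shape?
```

Input: (8, 184, 195) -> Output: (8, 448, 195)

Answer: (8, 448, 195)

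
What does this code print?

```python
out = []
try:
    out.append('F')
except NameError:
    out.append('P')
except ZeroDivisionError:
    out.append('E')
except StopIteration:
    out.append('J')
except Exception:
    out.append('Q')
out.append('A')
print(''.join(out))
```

Execution trace: 'F' (try body, no exception) → 'A' (after the try/except). Output: FA

Answer: FA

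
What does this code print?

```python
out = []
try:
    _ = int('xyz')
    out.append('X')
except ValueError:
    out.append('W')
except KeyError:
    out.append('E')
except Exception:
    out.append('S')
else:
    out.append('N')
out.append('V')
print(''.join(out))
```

Execution trace: 'W' (except ValueError) → 'V' (after the try/except). Output: WV

Answer: WV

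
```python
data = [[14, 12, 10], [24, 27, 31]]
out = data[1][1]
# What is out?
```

Trace:
`data = [[14, 12, 10], [24, 27, 31]]` → data = [[14, 12, 10], [24, 27, 31]]
`out = data[1][1]` → out = 27
So out = 27

Answer: 27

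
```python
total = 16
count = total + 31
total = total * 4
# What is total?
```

Trace:
`total = 16` → total = 16
`count = total + 31` → count = 47
`total = total * 4` → total = 64
So total = 64

Answer: 64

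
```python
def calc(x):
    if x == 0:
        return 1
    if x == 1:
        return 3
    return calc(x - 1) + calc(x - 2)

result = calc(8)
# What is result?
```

Build up from base cases: calc(0)=1, calc(1)=3, calc(2)=4, calc(3)=7, calc(4)=11, calc(5)=18, calc(6)=29, ..., calc(8)=76

Answer: 76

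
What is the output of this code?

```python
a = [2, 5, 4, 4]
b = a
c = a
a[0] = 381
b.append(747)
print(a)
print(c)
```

Key concept: multiple aliases.
Step by step:
`a = [2, 5, 4, 4]` → a = [2, 5, 4, 4]
`b = a` → b = [2, 5, 4, 4] (same object as a)
`c = a` → c = [2, 5, 4, 4] (same object as a, b)
`a[0] = 381` → a = [381, 5, 4, 4] (same object as b, c); b = [381, 5, 4, 4] (same object as a, c); c = [381, 5, 4, 4] (same object as a, b)
`b.append(747)` → a = [381, 5, 4, 4, 747] (same object as b, c); b = [381, 5, 4, 4, 747] (same object as a, c); c = [381, 5, 4, 4, 747] (same object as a, b)
`print(a)` → prints [381, 5, 4, 4, 747]
`print(c)` → prints [381, 5, 4, 4, 747]

Answer:
[381, 5, 4, 4, 747]
[381, 5, 4, 4, 747]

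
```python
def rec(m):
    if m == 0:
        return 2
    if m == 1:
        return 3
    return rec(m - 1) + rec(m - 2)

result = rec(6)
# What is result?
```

Build up from base cases: rec(0)=2, rec(1)=3, rec(2)=5, rec(3)=8, rec(4)=13, rec(5)=21, rec(6)=34

Answer: 34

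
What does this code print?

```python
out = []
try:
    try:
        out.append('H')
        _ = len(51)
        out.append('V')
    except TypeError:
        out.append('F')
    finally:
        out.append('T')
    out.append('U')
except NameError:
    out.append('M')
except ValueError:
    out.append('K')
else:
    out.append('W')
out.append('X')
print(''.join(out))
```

Execution trace: 'H' (inner try body) → 'F' (inner except TypeError) → 'T' (inner finally) → 'U' (try body, no exception) → 'W' (else) → 'X' (after the try/except). Output: HFTUWX

Answer: HFTUWX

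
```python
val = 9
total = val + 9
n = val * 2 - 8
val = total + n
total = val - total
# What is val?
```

Trace:
`val = 9` → val = 9
`total = val + 9` → total = 18
`n = val * 2 - 8` → n = 10
`val = total + n` → val = 28
`total = val - total` → total = 10
So val = 28

Answer: 28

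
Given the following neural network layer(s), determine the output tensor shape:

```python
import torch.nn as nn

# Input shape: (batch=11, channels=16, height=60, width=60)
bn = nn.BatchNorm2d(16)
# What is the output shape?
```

Input: (11, 16, 60, 60) -> Output: (11, 16, 60, 60)

Answer: (11, 16, 60, 60)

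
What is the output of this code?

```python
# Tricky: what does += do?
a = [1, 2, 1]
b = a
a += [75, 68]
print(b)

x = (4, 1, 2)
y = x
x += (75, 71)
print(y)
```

Key concept: += behavior differs for mutable vs immutable.
Step by step:
`a = [1, 2, 1]` → a = [1, 2, 1]
`b = a` → b = [1, 2, 1] (same object as a)
`a += [75, 68]` → a = [1, 2, 1, 75, 68] (same object as b); b = [1, 2, 1, 75, 68] (same object as a)
`print(b)` → prints [1, 2, 1, 75, 68]
`x = (4, 1, 2)` → x = (4, 1, 2)
`y = x` → y = (4, 1, 2)
`x += (75, 71)` → x = (4, 1, 2, 75, 71)
`print(y)` → prints (4, 1, 2)

Answer:
[1, 2, 1, 75, 68]
(4, 1, 2)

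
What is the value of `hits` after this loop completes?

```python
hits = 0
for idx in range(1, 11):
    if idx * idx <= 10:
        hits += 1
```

Count numbers where idx² ≤ 10
`hits` takes the values: 0 → 1 → 2 → 3

Answer: 3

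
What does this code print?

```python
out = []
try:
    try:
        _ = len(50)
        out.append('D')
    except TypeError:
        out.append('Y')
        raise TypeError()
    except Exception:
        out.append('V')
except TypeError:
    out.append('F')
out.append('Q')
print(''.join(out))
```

Execution trace: 'Y' (except TypeError) → 'F' (outer except TypeError) → 'Q' (after the try/except). Output: YFQ

Answer: YFQ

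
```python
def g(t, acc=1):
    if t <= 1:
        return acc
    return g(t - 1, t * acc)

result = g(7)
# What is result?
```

Accumulator trace (n, acc): (7, 1) -> (6, 7) -> (5, 42) -> (4, 210) -> (3, 840) -> (2, 2520) -> (1, 5040) -> return 5040

Answer: 5040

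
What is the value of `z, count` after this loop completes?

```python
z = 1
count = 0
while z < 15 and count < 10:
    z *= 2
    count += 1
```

Double until >= 15 or 10 iterations
`z, count` takes the values: (1, 0) → (2, 0) → (2, 1) → (4, 1) → (4, 2) → (8, 2) → (8, 3) → (16, 3) → (16, 4)

Answer: 16, 4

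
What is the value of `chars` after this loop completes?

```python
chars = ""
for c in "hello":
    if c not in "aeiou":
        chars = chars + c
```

Remove vowels from 'hello'
`chars` takes the values: "" → "h" → "hl" → "hll"

Answer: "hll"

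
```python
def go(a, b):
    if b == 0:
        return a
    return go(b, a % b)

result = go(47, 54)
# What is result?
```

go(47, 54) -> go(54, 47) -> go(47, 7) -> go(7, 5) -> go(5, 2) -> go(2, 1) -> go(1, 0) -> 1

Answer: 1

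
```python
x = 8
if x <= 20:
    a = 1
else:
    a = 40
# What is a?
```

Trace:
`x = 8` → x = 8
`if x <= 20: ...` → x <= 20 is True → a = 1
So a = 1

Answer: 1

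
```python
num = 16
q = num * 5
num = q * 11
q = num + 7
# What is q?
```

Trace:
`num = 16` → num = 16
`q = num * 5` → q = 80
`num = q * 11` → num = 880
`q = num + 7` → q = 887
So q = 887

Answer: 887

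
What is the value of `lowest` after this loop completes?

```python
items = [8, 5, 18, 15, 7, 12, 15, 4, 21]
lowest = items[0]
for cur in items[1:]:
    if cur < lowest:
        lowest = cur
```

Minimum of [8, 5, 18, 15, 7, 12, 15, 4, 21]
`lowest` takes the values: 8 → 5 → 4

Answer: 4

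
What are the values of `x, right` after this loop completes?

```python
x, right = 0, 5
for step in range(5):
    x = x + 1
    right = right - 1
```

x goes 0→5, right goes 5→0
`x, right` takes the values: (0, 5) → (1, 5) → (1, 4) → (2, 4) → (2, 3) → (3, 3) → (3, 2) → (4, 2) → (4, 1) → (5, 1) → (5, 0)

Answer: 5, 0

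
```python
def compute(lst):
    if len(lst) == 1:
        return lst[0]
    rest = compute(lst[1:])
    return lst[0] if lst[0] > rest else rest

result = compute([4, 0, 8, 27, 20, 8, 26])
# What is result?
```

Recursive max over [4, 0, 8, 27, 20, 8, 26] = 27

Answer: 27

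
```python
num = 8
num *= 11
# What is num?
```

Trace:
`num = 8` → num = 8
`num *= 11` → num = 88
So num = 88

Answer: 88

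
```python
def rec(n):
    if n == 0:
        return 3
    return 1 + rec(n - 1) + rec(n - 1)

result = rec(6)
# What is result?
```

rec(n) = 1 + 2·rec(n-1), rec(0)=3. Closed form: (3+1)·2^6 - 1 = 255.

Answer: 255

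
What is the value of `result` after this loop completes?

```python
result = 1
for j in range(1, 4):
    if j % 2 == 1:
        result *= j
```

Product of odd numbers 1 to 3
`result` takes the values: 1 → 3

Answer: 3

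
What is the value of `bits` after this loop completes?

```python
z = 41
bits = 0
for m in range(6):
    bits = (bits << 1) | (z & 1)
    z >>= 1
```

Reverse lowest 6 bits of 41
`bits` takes the values: 0 → 1 → 2 → 4 → 9 → 18 → 37

Answer: 37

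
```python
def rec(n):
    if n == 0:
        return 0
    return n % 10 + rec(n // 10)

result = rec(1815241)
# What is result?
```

Sum of digits of 1815241: 1 + 4 + 2 + 5 + 1 + 8 + 1 = 22

Answer: 22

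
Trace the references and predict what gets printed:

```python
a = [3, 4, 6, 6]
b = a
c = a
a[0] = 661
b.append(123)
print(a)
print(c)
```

Key concept: multiple aliases.
Step by step:
`a = [3, 4, 6, 6]` → a = [3, 4, 6, 6]
`b = a` → b = [3, 4, 6, 6] (same object as a)
`c = a` → c = [3, 4, 6, 6] (same object as a, b)
`a[0] = 661` → a = [661, 4, 6, 6] (same object as b, c); b = [661, 4, 6, 6] (same object as a, c); c = [661, 4, 6, 6] (same object as a, b)
`b.append(123)` → a = [661, 4, 6, 6, 123] (same object as b, c); b = [661, 4, 6, 6, 123] (same object as a, c); c = [661, 4, 6, 6, 123] (same object as a, b)
`print(a)` → prints [661, 4, 6, 6, 123]
`print(c)` → prints [661, 4, 6, 6, 123]

Answer:
[661, 4, 6, 6, 123]
[661, 4, 6, 6, 123]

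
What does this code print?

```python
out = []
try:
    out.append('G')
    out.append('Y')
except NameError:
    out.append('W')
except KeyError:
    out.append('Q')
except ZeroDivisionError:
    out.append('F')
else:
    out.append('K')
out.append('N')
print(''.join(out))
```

Execution trace: 'G' (try body) → 'Y' (try body, no exception) → 'K' (else) → 'N' (after the try/except). Output: GYKN

Answer: GYKN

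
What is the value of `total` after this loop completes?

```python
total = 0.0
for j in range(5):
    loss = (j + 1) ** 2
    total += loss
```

Sum of squared losses 1² + 2² + ... + 5²
`total` takes the values: 0.0 → 1.0 → 5.0 → 14.0 → 30.0 → 55.0

Answer: 55.0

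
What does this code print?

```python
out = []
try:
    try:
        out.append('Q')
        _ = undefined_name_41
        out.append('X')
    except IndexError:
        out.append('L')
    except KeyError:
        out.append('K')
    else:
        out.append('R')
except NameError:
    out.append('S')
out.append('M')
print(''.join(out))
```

Execution trace: 'Q' (try body) → 'S' (outer except NameError) → 'M' (after the try/except). Output: QSM

Answer: QSM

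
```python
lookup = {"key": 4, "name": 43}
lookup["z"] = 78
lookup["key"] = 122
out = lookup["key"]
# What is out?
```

Trace:
`lookup = {"key": 4, "name": 43}` → lookup = {'key': 4, 'name': 43}
`lookup["z"] = 78` → lookup = {'key': 4, 'name': 43, 'z': 78}
`lookup["key"] = 122` → lookup = {'key': 122, 'name': 43, 'z': 78}
`out = lookup["key"]` → out = 122
So out = 122

Answer: 122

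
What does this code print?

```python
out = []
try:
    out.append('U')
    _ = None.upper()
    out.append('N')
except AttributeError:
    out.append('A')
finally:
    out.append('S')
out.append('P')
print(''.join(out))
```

Execution trace: 'U' (try body) → 'A' (except AttributeError) → 'S' (finally) → 'P' (after the try/except). Output: UASP

Answer: UASP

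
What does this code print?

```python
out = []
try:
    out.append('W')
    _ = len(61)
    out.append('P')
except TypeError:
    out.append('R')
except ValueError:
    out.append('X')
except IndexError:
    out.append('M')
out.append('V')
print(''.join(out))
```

Execution trace: 'W' (try body) → 'R' (except TypeError) → 'V' (after the try/except). Output: WRV

Answer: WRV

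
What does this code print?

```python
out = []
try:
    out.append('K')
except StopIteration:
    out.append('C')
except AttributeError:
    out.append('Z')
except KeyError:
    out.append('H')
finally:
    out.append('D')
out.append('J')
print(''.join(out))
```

Execution trace: 'K' (try body, no exception) → 'D' (finally) → 'J' (after the try/except). Output: KDJ

Answer: KDJ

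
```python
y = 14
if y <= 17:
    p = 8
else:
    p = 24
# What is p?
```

Trace:
`y = 14` → y = 14
`if y <= 17: ...` → y <= 17 is True → p = 8
So p = 8

Answer: 8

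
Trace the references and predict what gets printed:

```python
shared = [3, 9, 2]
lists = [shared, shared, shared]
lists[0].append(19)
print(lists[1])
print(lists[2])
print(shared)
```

Key concept: list of same reference.
Step by step:
`shared = [3, 9, 2]` → shared = [3, 9, 2]
`lists = [shared, shared, shared]` → lists = [[3, 9, 2], [3, 9, 2], [3, 9, 2]]
`lists[0].append(19)` → shared = [3, 9, 2, 19]; lists = [[3, 9, 2, 19], [3, 9, 2, 19], [3, 9, 2, 19]]
`print(lists[1])` → prints [3, 9, 2, 19]
`print(lists[2])` → prints [3, 9, 2, 19]
`print(shared)` → prints [3, 9, 2, 19]

Answer:
[3, 9, 2, 19]
[3, 9, 2, 19]
[3, 9, 2, 19]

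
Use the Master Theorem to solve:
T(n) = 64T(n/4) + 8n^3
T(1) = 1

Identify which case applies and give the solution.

a=64, b=4, f(n)=8n^3. log_4(64) = 3. Since c=3 = 3, Case 2 applies: T(n) = Θ(n^log_b(a) · log n) = O(n^3 log n).

Answer: O(n^3 log n) - Case 2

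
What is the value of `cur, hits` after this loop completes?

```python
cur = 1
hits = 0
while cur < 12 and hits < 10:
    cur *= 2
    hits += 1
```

Double until >= 12 or 10 iterations
`cur, hits` takes the values: (1, 0) → (2, 0) → (2, 1) → (4, 1) → (4, 2) → (8, 2) → (8, 3) → (16, 3) → (16, 4)

Answer: 16, 4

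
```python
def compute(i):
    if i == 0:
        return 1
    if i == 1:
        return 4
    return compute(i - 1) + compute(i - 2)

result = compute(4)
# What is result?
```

Build up from base cases: compute(0)=1, compute(1)=4, compute(2)=5, compute(3)=9, compute(4)=14

Answer: 14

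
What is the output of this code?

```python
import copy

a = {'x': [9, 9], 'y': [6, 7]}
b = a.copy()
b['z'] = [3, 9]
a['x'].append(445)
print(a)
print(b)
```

Key concept: shallow copy of dict with mutable values.
Step by step:
`a = {'x': [9, 9], 'y': [6, 7]}` → a = {'x': [9, 9], 'y': [6, 7]}
`b = a.copy()` → b = {'x': [9, 9], 'y': [6, 7]}
`b['z'] = [3, 9]` → b = {'x': [9, 9], 'y': [6, 7], 'z': [3, 9]}
`a['x'].append(445)` → a = {'x': [9, 9, 445], 'y': [6, 7]}; b = {'x': [9, 9, 445], 'y': [6, 7], 'z': [3, 9]}
`print(a)` → prints {'x': [9, 9, 445], 'y': [6, 7]}
`print(b)` → prints {'x': [9, 9, 445], 'y': [6, 7], 'z': [3, 9]}

Answer:
{'x': [9, 9, 445], 'y': [6, 7]}
{'x': [9, 9, 445], 'y': [6, 7], 'z': [3, 9]}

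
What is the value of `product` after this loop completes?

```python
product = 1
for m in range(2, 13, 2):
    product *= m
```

Product of even numbers 2 to 12
`product` takes the values: 1 → 2 → 8 → 48 → 384 → 3840 → 46080

Answer: 46080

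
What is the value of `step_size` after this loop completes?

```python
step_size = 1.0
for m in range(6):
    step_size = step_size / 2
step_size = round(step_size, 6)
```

Halving LR 6 times: 1 / 2^6
`step_size` takes the values: 1.0 → 0.5 → 0.25 → 0.125 → 0.0625 → 0.03125 → 0.015625

Answer: 0.015625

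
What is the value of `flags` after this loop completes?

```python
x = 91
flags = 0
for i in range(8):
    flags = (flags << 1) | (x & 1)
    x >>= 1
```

Reverse lowest 8 bits of 91
`flags` takes the values: 0 → 1 → 3 → 6 → 13 → 27 → 54 → 109 → 218

Answer: 218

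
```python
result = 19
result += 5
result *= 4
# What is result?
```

Trace:
`result = 19` → result = 19
`result += 5` → result = 24
`result *= 4` → result = 96
So result = 96

Answer: 96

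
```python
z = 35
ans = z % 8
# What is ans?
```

Trace:
`z = 35` → z = 35
`ans = z % 8` → ans = 3
So ans = 3

Answer: 3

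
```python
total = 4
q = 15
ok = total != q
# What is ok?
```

Trace:
`total = 4` → total = 4
`q = 15` → q = 15
`ok = total != q` → ok = True
So ok = True

Answer: True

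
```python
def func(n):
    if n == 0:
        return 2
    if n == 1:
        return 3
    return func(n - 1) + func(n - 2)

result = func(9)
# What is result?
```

Build up from base cases: func(0)=2, func(1)=3, func(2)=5, func(3)=8, func(4)=13, func(5)=21, func(6)=34, ..., func(9)=144

Answer: 144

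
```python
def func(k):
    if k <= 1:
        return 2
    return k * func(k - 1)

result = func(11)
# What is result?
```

func(11) = 11 * 10 * 9 * 8 * 7 * 6 * 5 * 4 * 3 * 2 * 2 = 79833600

Answer: 79833600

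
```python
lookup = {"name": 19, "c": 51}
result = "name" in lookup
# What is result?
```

Trace:
`lookup = {"name": 19, "c": 51}` → lookup = {'name': 19, 'c': 51}
`result = "name" in lookup` → result = True
So result = True

Answer: True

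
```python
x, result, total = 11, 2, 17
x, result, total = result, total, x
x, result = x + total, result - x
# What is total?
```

Trace:
`x, result, total = 11, 2, 17` → x = 11; result = 2; total = 17
`x, result, total = result, total, x` → x = 2; result = 17; total = 11
`x, result = x + total, result - x` → x = 13; result = 15
So total = 11

Answer: 11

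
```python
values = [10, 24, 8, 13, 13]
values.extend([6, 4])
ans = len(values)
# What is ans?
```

Trace:
`values = [10, 24, 8, 13, 13]` → values = [10, 24, 8, 13, 13]
`values.extend([6, 4])` → values = [10, 24, 8, 13, 13, 6, 4]
`ans = len(values)` → ans = 7
So ans = 7

Answer: 7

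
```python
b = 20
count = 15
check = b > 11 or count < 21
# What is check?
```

Trace:
`b = 20` → b = 20
`count = 15` → count = 15
`check = b > 11 or count < 21` → check = True
So check = True

Answer: True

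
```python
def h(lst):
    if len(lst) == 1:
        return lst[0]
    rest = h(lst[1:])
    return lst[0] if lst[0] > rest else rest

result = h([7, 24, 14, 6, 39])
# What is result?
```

Recursive max over [7, 24, 14, 6, 39] = 39

Answer: 39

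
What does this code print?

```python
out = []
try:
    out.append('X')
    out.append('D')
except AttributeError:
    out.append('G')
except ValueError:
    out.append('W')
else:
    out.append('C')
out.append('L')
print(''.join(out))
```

Execution trace: 'X' (try body) → 'D' (try body, no exception) → 'C' (else) → 'L' (after the try/except). Output: XDCL

Answer: XDCL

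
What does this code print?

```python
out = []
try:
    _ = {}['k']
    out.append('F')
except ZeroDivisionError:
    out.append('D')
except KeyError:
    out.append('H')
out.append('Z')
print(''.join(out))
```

Execution trace: 'H' (except KeyError) → 'Z' (after the try/except). Output: HZ

Answer: HZ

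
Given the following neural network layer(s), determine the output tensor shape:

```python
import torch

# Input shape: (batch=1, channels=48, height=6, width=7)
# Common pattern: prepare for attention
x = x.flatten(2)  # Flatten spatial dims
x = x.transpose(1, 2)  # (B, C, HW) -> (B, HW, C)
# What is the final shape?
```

Input: (1, 48, 6, 7) -> after flatten(2): (1, 48, 42) -> Output: (1, 42, 48)

Answer: (1, 42, 48)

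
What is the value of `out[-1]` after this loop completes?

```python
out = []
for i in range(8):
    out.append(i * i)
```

Last element of squares 0 to 7
`out` takes the values: [] → [0] → [0, 1] → [0, 1, 4] → [0, 1, 4, 9] → [0, 1, 4, 9, 16] → [0, 1, 4, 9, 16, 25] → [0, 1, 4, 9, 16, 25, 36] → [0, 1, 4, 9, 16, 25, 36, 49]
So `out[-1]` = 49

Answer: 49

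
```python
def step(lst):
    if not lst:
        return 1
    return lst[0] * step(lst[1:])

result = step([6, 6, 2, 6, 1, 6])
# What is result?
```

Product over [6, 6, 2, 6, 1, 6] = 6 * 6 * 2 * 6 * 1 * 6 = 2592

Answer: 2592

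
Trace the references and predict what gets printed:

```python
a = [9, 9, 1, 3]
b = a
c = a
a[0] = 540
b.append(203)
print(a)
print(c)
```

Key concept: multiple aliases.
Step by step:
`a = [9, 9, 1, 3]` → a = [9, 9, 1, 3]
`b = a` → b = [9, 9, 1, 3] (same object as a)
`c = a` → c = [9, 9, 1, 3] (same object as a, b)
`a[0] = 540` → a = [540, 9, 1, 3] (same object as b, c); b = [540, 9, 1, 3] (same object as a, c); c = [540, 9, 1, 3] (same object as a, b)
`b.append(203)` → a = [540, 9, 1, 3, 203] (same object as b, c); b = [540, 9, 1, 3, 203] (same object as a, c); c = [540, 9, 1, 3, 203] (same object as a, b)
`print(a)` → prints [540, 9, 1, 3, 203]
`print(c)` → prints [540, 9, 1, 3, 203]

Answer:
[540, 9, 1, 3, 203]
[540, 9, 1, 3, 203]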